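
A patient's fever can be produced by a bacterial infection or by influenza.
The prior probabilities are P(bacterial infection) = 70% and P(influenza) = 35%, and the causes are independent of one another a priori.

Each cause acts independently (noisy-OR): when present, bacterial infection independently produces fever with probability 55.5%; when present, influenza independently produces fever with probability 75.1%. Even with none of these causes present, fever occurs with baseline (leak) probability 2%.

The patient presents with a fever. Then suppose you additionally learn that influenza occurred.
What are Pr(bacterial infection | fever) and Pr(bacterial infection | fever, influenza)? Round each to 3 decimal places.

Pr(bacterial infection | fever) ≈ 0.851; Pr(bacterial infection | fever, influenza) ≈ 0.733

Under noisy-OR, P(fever | causes) = 1 − (1−0.02)·∏(1−qᵢ) over the active causes.
Sum P(fever|·) weighted by the priors over the 4 (bacterial infection, influenza) configurations:
  P(fever) = 0.02*0.3*0.65 + 0.75598*0.3*0.35 + 0.5639*0.7*0.65 + 0.891411*0.7*0.35
        = 0.003900 + 0.079378 + 0.256574 + 0.218396 = 0.558248
The terms with bacterial infection present sum to 0.474970, so
  P(bacterial infection | fever) = 0.474970 / 0.558248 ≈ 0.851

With the extra evidence:
Numerator (weight on configurations with bacterial infection): 0.891411·0.7 = 0.623988
Normalizer over all consistent configurations: 0.75598·0.3 + 0.891411·0.7 = 0.850782
Posterior = 0.623988 / 0.850782 ≈ 0.733
This is intercausal reasoning (explaining away): once influenza accounts for the fever, bacterial infection becomes less likely.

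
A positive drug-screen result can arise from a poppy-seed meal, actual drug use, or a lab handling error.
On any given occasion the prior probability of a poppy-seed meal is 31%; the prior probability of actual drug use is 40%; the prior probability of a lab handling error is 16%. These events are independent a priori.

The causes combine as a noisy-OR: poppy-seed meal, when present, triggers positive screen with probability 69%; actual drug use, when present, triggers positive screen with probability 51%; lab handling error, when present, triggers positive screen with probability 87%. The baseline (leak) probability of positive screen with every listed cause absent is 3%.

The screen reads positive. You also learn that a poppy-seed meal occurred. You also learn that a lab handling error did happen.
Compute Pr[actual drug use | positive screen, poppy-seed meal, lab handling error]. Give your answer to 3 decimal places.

Pr[actual drug use | positive screen, poppy-seed meal, lab handling error] ≈ 0.405

Under noisy-OR, P(positive screen | causes) = 1 − (1−0.03)·∏(1−qᵢ) over the active causes.
Sum P(positive screen|·) weighted by the priors over both values of actual drug use:
  P(positive screen | poppy-seed meal, lab handling error) = 0.960909·0.6 + 0.980845·0.4
        = 0.576545 + 0.392338 = 0.968883
Keeping only the actual drug use-present terms gives 0.392338, so
  P(actual drug use | positive screen, poppy-seed meal, lab handling error) = 0.392338 / 0.968883 ≈ 0.405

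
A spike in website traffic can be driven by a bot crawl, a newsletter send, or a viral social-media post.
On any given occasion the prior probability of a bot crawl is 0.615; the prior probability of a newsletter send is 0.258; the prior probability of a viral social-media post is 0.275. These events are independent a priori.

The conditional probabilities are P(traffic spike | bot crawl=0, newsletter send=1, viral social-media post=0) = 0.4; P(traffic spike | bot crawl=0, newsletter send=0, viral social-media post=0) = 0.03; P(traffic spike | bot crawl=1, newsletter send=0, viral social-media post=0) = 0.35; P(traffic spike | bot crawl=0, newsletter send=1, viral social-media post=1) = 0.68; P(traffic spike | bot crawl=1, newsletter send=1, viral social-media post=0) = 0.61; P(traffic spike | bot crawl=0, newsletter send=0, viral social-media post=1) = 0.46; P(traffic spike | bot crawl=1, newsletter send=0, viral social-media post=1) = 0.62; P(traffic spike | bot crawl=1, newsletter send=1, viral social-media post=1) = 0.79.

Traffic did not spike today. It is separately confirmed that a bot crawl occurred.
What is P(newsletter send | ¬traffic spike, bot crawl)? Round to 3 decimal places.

For the numerator, keep only newsletter send=true terms: 0.072950 + 0.014900 = 0.087850
Denominator P(¬traffic spike | bot crawl): 0.65×0.742×0.725 + 0.38×0.742×0.275 + 0.39×0.258×0.725 + 0.21×0.258×0.275 = 0.515057
Posterior = 0.087850 / 0.515057 ≈ 0.171

P(newsletter send | ¬traffic spike, bot crawl) ≈ 0.171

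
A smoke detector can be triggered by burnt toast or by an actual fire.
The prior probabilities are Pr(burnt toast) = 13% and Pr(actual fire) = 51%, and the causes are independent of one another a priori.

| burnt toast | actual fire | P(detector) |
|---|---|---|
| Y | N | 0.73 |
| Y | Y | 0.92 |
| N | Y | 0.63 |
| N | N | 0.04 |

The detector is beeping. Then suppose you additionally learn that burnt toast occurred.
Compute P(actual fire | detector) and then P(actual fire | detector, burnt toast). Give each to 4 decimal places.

Numerator (weight on configurations with actual fire): 0.279531 + 0.060996 = 0.340527
Normalizer over all consistent configurations: 0.04·0.87·0.49 + 0.63·0.87·0.51 + 0.73·0.13·0.49 + 0.92·0.13·0.51 = 0.404080
Posterior = 0.340527 / 0.404080 ≈ 0.8427

With the extra evidence:
Weight on actual fire=true, given the evidence: 0.92·0.51 = 0.469200
Denominator P(detector | burnt toast): 0.73·0.49 + 0.92·0.51 = 0.826900
Posterior = 0.469200 / 0.826900 ≈ 0.5674

P(actual fire | detector) ≈ 0.8427; P(actual fire | detector, burnt toast) ≈ 0.5674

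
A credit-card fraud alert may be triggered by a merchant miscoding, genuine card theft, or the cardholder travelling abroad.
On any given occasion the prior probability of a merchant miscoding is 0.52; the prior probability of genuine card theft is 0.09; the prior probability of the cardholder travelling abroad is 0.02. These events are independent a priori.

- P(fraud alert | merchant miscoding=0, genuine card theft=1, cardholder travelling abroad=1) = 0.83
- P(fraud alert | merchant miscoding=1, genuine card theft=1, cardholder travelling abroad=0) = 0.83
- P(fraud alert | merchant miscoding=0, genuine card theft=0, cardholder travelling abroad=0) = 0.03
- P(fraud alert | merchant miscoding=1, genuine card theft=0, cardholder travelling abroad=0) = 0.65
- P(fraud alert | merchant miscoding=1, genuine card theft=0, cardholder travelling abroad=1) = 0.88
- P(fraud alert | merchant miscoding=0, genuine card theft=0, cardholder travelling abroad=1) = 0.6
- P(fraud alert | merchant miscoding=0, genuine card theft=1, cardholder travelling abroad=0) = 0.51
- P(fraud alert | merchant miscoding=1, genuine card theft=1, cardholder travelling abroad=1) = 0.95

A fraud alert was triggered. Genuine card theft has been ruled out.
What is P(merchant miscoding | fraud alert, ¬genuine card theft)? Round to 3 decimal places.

P(merchant miscoding | fraud alert, ¬genuine card theft) ≈ 0.945

P(fraud alert | ¬genuine card theft) = 0.03*0.48*0.98 + 0.6*0.48*0.02 + 0.65*0.52*0.98 + 0.88*0.52*0.02 = 0.014112 + 0.005760 + 0.331240 + 0.009152 = 0.360264
Of this, 0.340392 comes from 0.331240 + 0.009152 (the merchant miscoding=true cases).
P(merchant miscoding | fraud alert, ¬genuine card theft) = 0.340392 / 0.360264 ≈ 0.945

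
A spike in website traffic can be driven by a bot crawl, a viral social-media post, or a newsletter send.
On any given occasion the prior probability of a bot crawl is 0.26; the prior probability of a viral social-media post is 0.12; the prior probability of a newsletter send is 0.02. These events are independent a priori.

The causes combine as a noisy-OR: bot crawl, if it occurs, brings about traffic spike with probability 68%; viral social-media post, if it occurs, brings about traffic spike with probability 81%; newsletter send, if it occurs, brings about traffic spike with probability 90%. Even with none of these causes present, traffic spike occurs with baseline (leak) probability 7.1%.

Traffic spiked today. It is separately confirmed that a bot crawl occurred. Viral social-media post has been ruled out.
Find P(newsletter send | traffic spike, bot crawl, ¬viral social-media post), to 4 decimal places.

Under noisy-OR, P(traffic spike | causes) = 1 − (1−0.071)·∏(1−qᵢ) over the active causes.
By total probability over both values of newsletter send:
  P(traffic spike | bot crawl, ¬viral social-media post) = 0.70272·0.98 + 0.970272·0.02
        = 0.688666 + 0.019405 = 0.708071
Keeping only the newsletter send-present terms gives 0.019405, so
  P(newsletter send | traffic spike, bot crawl, ¬viral social-media post) = 0.019405 / 0.708071 ≈ 0.0274

P(newsletter send | traffic spike, bot crawl, ¬viral social-media post) ≈ 0.0274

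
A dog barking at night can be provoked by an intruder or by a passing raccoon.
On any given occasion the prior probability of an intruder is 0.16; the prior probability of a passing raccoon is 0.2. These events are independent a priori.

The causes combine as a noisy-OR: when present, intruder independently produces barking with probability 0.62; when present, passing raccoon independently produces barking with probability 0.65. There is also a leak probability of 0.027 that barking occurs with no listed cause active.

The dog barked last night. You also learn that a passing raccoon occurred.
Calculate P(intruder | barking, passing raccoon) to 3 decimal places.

P(intruder | barking, passing raccoon) ≈ 0.201

Under noisy-OR, P(barking | causes) = 1 − (1−0.027)·∏(1−qᵢ) over the active causes.
Numerator (weight on configurations with intruder): 0.870591*0.16 = 0.139295
The normalizing constant is 0.65945*0.84 + 0.870591*0.16 = 0.693233
P(intruder | barking, passing raccoon) = 0.139295/0.693233 ≈ 0.201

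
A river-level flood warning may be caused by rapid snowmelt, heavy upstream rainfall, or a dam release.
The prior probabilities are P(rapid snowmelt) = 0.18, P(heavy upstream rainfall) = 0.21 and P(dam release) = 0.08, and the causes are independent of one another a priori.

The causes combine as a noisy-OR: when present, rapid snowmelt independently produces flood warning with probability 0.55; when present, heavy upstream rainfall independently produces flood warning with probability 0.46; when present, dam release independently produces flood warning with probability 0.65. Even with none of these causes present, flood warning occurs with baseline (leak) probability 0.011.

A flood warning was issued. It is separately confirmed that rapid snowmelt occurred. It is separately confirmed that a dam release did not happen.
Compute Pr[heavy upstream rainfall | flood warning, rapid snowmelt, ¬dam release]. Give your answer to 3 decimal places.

Under noisy-OR, P(flood warning | causes) = 1 − (1−0.011)·∏(1−qᵢ) over the active causes.
Enumerate both values of heavy upstream rainfall and weight by the priors:
  P(flood warning | rapid snowmelt, ¬dam release) = 0.55495*0.79 + 0.759673*0.21
        = 0.438411 + 0.159531 = 0.597942
Keeping only the heavy upstream rainfall-present terms gives 0.159531, so
  P(heavy upstream rainfall | flood warning, rapid snowmelt, ¬dam release) = 0.159531 / 0.597942 ≈ 0.267

Pr[heavy upstream rainfall | flood warning, rapid snowmelt, ¬dam release] ≈ 0.267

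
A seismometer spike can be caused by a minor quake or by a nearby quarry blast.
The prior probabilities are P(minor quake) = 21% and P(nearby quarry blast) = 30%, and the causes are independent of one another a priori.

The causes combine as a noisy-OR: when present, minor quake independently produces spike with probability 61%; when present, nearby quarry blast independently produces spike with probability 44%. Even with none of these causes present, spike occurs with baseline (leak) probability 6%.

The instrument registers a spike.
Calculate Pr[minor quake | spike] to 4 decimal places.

Under noisy-OR, P(spike | causes) = 1 − (1−0.06)·∏(1−qᵢ) over the active causes.
Weight on minor quake=true, given the evidence: 0.093110 + 0.050066 = 0.143176
Normalizer over all consistent configurations: 0.06×0.79×0.7 + 0.4736×0.79×0.3 + 0.6334×0.21×0.7 + 0.794704×0.21×0.3 = 0.288599
P(minor quake | spike) = 0.143176/0.288599 ≈ 0.4961

Pr[minor quake | spike] ≈ 0.4961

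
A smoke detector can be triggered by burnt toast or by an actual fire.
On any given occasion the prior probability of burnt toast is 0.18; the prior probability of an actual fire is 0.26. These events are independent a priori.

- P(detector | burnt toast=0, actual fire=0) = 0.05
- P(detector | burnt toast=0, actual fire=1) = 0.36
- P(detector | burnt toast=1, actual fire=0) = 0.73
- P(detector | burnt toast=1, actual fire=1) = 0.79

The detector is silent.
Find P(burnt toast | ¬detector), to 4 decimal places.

P(¬detector) = 0.95·0.82·0.74 + 0.64·0.82·0.26 + 0.27·0.18·0.74 + 0.21·0.18·0.26 = 0.576460 + 0.136448 + 0.035964 + 0.009828 = 0.758700
The burnt toast-present share is 0.035964 + 0.009828 = 0.045792.
P(burnt toast | ¬detector) = 0.045792 / 0.758700 ≈ 0.0604

P(burnt toast | ¬detector) ≈ 0.0604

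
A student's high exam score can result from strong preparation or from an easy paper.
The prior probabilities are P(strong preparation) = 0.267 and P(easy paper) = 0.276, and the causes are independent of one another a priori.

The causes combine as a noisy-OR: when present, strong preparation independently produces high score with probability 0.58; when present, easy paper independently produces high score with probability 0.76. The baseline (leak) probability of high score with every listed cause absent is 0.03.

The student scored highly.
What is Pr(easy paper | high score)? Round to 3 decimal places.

Pr(easy paper | high score) ≈ 0.630

Under noisy-OR, P(high score | causes) = 1 − (1−0.03)·∏(1−qᵢ) over the active causes.
Sum P(high score|·) weighted by the priors over the 4 (strong preparation, easy paper) configurations:
  P(high score) = 0.03*0.733*0.724 + 0.7672*0.733*0.276 + 0.5926*0.267*0.724 + 0.902224*0.267*0.276
        = 0.015921 + 0.155211 + 0.114554 + 0.066487 = 0.352173
The terms with easy paper present sum to 0.221698, so
  P(easy paper | high score) = 0.221698 / 0.352173 ≈ 0.630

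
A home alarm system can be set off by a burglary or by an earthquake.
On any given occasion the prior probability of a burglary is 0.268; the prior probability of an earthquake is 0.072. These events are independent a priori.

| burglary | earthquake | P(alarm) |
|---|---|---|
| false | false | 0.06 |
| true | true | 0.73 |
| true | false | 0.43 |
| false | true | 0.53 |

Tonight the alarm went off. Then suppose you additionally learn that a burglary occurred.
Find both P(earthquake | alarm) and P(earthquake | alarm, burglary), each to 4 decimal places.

By total probability over the 4 (burglary, earthquake) configurations:
  P(alarm) = 0.06×0.732×0.928 + 0.53×0.732×0.072 + 0.43×0.268×0.928 + 0.73×0.268×0.072
        = 0.040758 + 0.027933 + 0.106943 + 0.014086 = 0.189720
Keeping only the earthquake-present terms gives 0.042019, so
  P(earthquake | alarm) = 0.042019 / 0.189720 ≈ 0.2215

Now also conditioning on burglary=true:
P(alarm | burglary) = 0.43×0.928 + 0.73×0.072 = 0.399040 + 0.052560 = 0.451600
Restricting to configurations with earthquake present: 0.73×0.072 = 0.052560.
So P(earthquake | alarm, burglary) = 0.052560/0.451600 ≈ 0.1164.
Conditioning on burglary lowers the posterior on earthquake: the classic explaining-away effect in a common-effect structure.

P(earthquake | alarm) ≈ 0.2215; P(earthquake | alarm, burglary) ≈ 0.1164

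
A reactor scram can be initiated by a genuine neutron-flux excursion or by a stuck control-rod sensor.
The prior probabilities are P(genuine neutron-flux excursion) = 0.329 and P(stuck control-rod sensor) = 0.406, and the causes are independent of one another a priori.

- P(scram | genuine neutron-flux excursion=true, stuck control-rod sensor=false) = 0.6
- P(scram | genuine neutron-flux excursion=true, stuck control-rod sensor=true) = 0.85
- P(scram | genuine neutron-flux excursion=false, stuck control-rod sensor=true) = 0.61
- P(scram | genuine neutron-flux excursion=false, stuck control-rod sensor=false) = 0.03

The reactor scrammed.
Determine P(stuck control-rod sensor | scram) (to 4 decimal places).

P(stuck control-rod sensor | scram) ≈ 0.6840

P(scram) = 0.03·0.671·0.594 + 0.61·0.671·0.406 + 0.6·0.329·0.594 + 0.85·0.329·0.406 = 0.011957 + 0.166180 + 0.117256 + 0.113538 = 0.408931
The stuck control-rod sensor-present share is 0.166180 + 0.113538 = 0.279718.
Hence the posterior is 0.279718/0.408931 ≈ 0.6840.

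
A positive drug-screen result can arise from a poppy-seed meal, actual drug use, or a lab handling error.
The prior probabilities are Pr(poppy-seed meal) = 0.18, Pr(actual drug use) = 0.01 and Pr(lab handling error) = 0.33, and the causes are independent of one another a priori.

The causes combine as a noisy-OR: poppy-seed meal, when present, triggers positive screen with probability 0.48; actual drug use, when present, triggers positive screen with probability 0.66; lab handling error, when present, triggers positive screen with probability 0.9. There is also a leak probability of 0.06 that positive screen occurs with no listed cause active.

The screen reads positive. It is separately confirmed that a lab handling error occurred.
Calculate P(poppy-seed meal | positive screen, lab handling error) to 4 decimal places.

P(poppy-seed meal | positive screen, lab handling error) ≈ 0.1872

Under noisy-OR, P(positive screen | causes) = 1 − (1−0.06)·∏(1−qᵢ) over the active causes.
P(positive screen | lab handling error) = 0.906*0.82*0.99 + 0.96804*0.82*0.01 + 0.95112*0.18*0.99 + 0.983381*0.18*0.01 = 0.735491 + 0.007938 + 0.169490 + 0.001770 = 0.914689
The poppy-seed meal-present share is 0.169490 + 0.001770 = 0.171260.
P(poppy-seed meal | positive screen, lab handling error) = 0.171260 / 0.914689 ≈ 0.1872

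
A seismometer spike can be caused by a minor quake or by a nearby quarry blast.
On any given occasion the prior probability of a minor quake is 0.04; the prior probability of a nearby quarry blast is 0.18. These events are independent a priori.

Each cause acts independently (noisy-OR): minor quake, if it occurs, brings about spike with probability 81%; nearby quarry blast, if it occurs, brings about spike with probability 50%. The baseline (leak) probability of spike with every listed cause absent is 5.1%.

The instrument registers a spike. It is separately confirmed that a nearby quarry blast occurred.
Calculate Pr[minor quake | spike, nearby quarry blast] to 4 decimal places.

Under noisy-OR, P(spike | causes) = 1 − (1−0.051)·∏(1−qᵢ) over the active causes.
Sum P(spike|·) weighted by the priors over both values of minor quake:
  P(spike | nearby quarry blast) = 0.5255*0.96 + 0.909845*0.04
        = 0.504480 + 0.036394 = 0.540874
Configurations with minor quake contribute 0.036394, so
  P(minor quake | spike, nearby quarry blast) = 0.036394 / 0.540874 ≈ 0.0673

Pr[minor quake | spike, nearby quarry blast] ≈ 0.0673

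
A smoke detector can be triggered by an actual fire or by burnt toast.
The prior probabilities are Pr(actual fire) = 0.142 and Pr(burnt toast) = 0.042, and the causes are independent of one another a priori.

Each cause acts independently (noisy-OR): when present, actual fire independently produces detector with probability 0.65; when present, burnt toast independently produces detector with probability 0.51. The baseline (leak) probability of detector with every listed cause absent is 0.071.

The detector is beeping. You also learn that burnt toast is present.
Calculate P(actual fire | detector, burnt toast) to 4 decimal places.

Under noisy-OR, P(detector | causes) = 1 − (1−0.071)·∏(1−qᵢ) over the active causes.
Sum P(detector|·) weighted by the priors over both values of actual fire:
  P(detector | burnt toast) = 0.54479×0.858 + 0.840677×0.142
        = 0.467430 + 0.119376 = 0.586806
The terms with actual fire present sum to 0.119376, so
  P(actual fire | detector, burnt toast) = 0.119376 / 0.586806 ≈ 0.2034

P(actual fire | detector, burnt toast) ≈ 0.2034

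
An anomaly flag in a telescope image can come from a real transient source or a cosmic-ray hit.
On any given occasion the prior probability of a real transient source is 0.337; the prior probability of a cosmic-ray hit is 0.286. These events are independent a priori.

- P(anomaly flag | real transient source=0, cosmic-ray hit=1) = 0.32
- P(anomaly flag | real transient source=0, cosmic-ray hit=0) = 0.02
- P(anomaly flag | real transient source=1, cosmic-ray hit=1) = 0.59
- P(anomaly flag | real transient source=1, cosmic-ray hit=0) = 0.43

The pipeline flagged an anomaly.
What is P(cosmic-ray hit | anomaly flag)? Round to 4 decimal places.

By total probability over the 4 (real transient source, cosmic-ray hit) configurations:
  P(anomaly flag) = 0.02×0.663×0.714 + 0.32×0.663×0.286 + 0.43×0.337×0.714 + 0.59×0.337×0.286
        = 0.009468 + 0.060678 + 0.103466 + 0.056865 = 0.230477
The terms with cosmic-ray hit present sum to 0.117543, so
  P(cosmic-ray hit | anomaly flag) = 0.117543 / 0.230477 ≈ 0.5100

P(cosmic-ray hit | anomaly flag) ≈ 0.5100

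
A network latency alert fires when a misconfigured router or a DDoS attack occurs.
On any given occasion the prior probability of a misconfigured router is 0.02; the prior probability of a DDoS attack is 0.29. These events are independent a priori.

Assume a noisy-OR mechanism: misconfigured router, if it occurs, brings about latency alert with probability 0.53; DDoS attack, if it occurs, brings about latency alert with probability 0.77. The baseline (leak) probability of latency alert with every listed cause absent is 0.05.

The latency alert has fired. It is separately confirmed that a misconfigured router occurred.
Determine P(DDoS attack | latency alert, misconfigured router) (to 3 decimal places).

Under noisy-OR, P(latency alert | causes) = 1 − (1−0.05)·∏(1−qᵢ) over the active causes.
For the numerator, keep only DDoS attack=true terms: 0.897305×0.29 = 0.260218
Normalizer over all consistent configurations: 0.5535×0.71 + 0.897305×0.29 = 0.653203
P(DDoS attack | latency alert, misconfigured router) = 0.260218/0.653203 ≈ 0.398

P(DDoS attack | latency alert, misconfigured router) ≈ 0.398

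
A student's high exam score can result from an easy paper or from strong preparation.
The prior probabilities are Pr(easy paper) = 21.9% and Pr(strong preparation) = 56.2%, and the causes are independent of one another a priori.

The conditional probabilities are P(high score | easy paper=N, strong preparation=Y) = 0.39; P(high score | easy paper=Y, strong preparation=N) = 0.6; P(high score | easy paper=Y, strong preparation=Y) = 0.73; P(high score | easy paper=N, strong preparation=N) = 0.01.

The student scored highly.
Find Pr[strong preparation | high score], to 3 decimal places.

Pr[strong preparation | high score] ≈ 0.811

For the numerator, keep only strong preparation=true terms: 0.171180 + 0.089847 = 0.261027
Denominator P(high score): 0.01×0.781×0.438 + 0.39×0.781×0.562 + 0.6×0.219×0.438 + 0.73×0.219×0.562 = 0.322001
Posterior = 0.261027 / 0.322001 ≈ 0.811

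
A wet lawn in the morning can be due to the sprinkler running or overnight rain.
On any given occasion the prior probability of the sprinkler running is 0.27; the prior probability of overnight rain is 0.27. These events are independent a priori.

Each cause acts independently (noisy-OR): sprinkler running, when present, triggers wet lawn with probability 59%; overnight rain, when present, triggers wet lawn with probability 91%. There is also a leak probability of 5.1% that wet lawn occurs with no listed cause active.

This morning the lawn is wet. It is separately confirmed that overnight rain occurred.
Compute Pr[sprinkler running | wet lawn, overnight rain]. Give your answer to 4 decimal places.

Under noisy-OR, P(wet lawn | causes) = 1 − (1−0.051)·∏(1−qᵢ) over the active causes.
Sum P(wet lawn|·) weighted by the priors over both values of sprinkler running:
  P(wet lawn | overnight rain) = 0.91459·0.73 + 0.964982·0.27
        = 0.667651 + 0.260545 = 0.928196
The terms with sprinkler running present sum to 0.260545, so
  P(sprinkler running | wet lawn, overnight rain) = 0.260545 / 0.928196 ≈ 0.2807

Pr[sprinkler running | wet lawn, overnight rain] ≈ 0.2807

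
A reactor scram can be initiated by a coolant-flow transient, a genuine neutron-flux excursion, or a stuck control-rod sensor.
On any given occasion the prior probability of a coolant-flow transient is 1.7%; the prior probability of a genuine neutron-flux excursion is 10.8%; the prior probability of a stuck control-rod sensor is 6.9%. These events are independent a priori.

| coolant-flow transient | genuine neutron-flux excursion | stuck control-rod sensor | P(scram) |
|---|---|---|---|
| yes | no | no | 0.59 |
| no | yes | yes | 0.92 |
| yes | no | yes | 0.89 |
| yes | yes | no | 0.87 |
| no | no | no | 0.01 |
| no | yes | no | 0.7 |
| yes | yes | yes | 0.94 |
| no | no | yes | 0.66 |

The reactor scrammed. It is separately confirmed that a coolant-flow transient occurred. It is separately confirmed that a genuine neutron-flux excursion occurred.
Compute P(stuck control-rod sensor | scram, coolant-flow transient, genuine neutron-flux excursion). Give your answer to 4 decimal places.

P(stuck control-rod sensor | scram, coolant-flow transient, genuine neutron-flux excursion) ≈ 0.0741

P(scram | coolant-flow transient, genuine neutron-flux excursion) = 0.87*0.931 + 0.94*0.069 = 0.809970 + 0.064860 = 0.874830
The stuck control-rod sensor-present share is 0.94*0.069 = 0.064860.
Hence the posterior is 0.064860/0.874830 ≈ 0.0741.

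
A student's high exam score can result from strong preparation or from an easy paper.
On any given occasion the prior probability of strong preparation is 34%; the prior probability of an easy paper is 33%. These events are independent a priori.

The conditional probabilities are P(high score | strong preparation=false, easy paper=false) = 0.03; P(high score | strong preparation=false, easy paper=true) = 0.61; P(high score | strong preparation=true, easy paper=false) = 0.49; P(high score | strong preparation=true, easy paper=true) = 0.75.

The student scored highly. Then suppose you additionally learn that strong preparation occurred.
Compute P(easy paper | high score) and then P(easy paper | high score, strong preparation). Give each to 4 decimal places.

P(easy paper | high score) ≈ 0.6347; P(easy paper | high score, strong preparation) ≈ 0.4298

By total probability over the 4 (strong preparation, easy paper) configurations:
  P(high score) = 0.03·0.66·0.67 + 0.61·0.66·0.33 + 0.49·0.34·0.67 + 0.75·0.34·0.33
        = 0.013266 + 0.132858 + 0.111622 + 0.084150 = 0.341896
Configurations with easy paper contribute 0.217008, so
  P(easy paper | high score) = 0.217008 / 0.341896 ≈ 0.6347

Now condition on the additional information:
By total probability over both values of easy paper:
  P(high score | strong preparation) = 0.49×0.67 + 0.75×0.33
        = 0.328300 + 0.247500 = 0.575800
Configurations with easy paper contribute 0.247500, so
  P(easy paper | high score, strong preparation) = 0.247500 / 0.575800 ≈ 0.4298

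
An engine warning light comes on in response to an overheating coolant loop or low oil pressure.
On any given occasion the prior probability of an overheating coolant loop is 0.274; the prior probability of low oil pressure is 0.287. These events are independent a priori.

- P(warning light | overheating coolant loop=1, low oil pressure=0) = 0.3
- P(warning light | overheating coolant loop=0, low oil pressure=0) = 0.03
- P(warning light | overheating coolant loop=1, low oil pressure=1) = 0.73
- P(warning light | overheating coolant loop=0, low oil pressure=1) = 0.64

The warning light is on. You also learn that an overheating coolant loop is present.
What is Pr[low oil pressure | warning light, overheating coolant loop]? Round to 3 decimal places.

P(warning light | overheating coolant loop) = 0.3×0.713 + 0.73×0.287 = 0.213900 + 0.209510 = 0.423410
Of this, 0.209510 comes from 0.73×0.287 (the low oil pressure=true cases).
P(low oil pressure | warning light, overheating coolant loop) = 0.209510 / 0.423410 ≈ 0.495

Pr[low oil pressure | warning light, overheating coolant loop] ≈ 0.495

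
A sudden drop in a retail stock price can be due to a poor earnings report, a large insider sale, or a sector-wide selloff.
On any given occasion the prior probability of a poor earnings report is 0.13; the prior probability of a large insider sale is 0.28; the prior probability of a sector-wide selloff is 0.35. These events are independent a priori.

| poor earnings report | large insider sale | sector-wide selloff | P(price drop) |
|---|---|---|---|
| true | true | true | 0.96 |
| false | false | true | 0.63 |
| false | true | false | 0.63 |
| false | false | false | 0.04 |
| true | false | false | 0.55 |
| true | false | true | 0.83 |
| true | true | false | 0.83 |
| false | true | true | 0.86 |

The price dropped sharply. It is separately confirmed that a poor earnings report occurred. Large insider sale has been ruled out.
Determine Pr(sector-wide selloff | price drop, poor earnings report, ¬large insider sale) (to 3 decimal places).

Pr(sector-wide selloff | price drop, poor earnings report, ¬large insider sale) ≈ 0.448

P(price drop | poor earnings report, ¬large insider sale) = 0.55*0.65 + 0.83*0.35 = 0.357500 + 0.290500 = 0.648000
The sector-wide selloff-present share is 0.83*0.35 = 0.290500.
Hence the posterior is 0.290500/0.648000 ≈ 0.448.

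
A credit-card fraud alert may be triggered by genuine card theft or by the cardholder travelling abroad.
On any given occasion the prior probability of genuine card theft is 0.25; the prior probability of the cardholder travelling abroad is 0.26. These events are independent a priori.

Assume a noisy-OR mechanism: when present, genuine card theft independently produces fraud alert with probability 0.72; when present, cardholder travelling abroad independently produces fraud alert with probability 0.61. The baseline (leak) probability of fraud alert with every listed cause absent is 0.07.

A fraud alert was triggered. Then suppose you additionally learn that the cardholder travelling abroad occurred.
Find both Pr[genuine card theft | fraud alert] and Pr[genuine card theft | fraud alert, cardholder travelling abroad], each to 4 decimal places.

Pr[genuine card theft | fraud alert] ≈ 0.5448; Pr[genuine card theft | fraud alert, cardholder travelling abroad] ≈ 0.3197

Under noisy-OR, P(fraud alert | causes) = 1 − (1−0.07)·∏(1−qᵢ) over the active causes.
Enumerate the 4 (genuine card theft, cardholder travelling abroad) configurations and weight by the priors:
  P(fraud alert) = 0.07×0.75×0.74 + 0.6373×0.75×0.26 + 0.7396×0.25×0.74 + 0.898444×0.25×0.26
        = 0.038850 + 0.124273 + 0.136826 + 0.058399 = 0.358348
The terms with genuine card theft present sum to 0.195225, so
  P(genuine card theft | fraud alert) = 0.195225 / 0.358348 ≈ 0.5448

Now condition on the additional information:
P(fraud alert | cardholder travelling abroad) = 0.6373·0.75 + 0.898444·0.25 = 0.477975 + 0.224611 = 0.702586
The genuine card theft-present share is 0.898444·0.25 = 0.224611.
So P(genuine card theft | fraud alert, cardholder travelling abroad) = 0.224611/0.702586 ≈ 0.3197.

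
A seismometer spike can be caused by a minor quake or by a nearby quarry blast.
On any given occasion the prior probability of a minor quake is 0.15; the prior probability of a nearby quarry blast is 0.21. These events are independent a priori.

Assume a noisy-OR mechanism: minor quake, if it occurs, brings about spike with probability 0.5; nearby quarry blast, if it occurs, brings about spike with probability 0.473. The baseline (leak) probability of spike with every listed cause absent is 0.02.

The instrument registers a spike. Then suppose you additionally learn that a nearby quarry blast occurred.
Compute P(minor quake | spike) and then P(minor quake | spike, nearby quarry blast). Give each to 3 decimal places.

P(minor quake | spike) ≈ 0.457; P(minor quake | spike, nearby quarry blast) ≈ 0.213

Under noisy-OR, P(spike | causes) = 1 − (1−0.02)·∏(1−qᵢ) over the active causes.
P(spike) = 0.02*0.85*0.79 + 0.48354*0.85*0.21 + 0.51*0.15*0.79 + 0.74177*0.15*0.21 = 0.013430 + 0.086312 + 0.060435 + 0.023366 = 0.183543
Restricting to configurations with minor quake present: 0.060435 + 0.023366 = 0.083801.
So P(minor quake | spike) = 0.083801/0.183543 ≈ 0.457.

With the extra evidence:
For the numerator, keep only minor quake=true terms: 0.74177*0.15 = 0.111266
The normalizing constant is 0.48354*0.85 + 0.74177*0.15 = 0.522275
P(minor quake | spike, nearby quarry blast) = 0.111266/0.522275 ≈ 0.213
The drop from 0.457 to 0.213 is the explaining-away (discounting) effect.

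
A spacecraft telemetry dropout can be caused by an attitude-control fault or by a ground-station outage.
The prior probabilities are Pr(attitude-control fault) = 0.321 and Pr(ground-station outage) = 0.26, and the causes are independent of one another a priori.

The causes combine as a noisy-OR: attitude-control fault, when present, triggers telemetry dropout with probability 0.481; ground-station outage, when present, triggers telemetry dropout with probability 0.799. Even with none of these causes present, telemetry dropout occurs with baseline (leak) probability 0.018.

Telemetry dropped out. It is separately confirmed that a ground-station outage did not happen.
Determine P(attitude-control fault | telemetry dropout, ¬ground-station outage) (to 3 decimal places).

P(attitude-control fault | telemetry dropout, ¬ground-station outage) ≈ 0.928

Under noisy-OR, P(telemetry dropout | causes) = 1 − (1−0.018)·∏(1−qᵢ) over the active causes.
Weight on attitude-control fault=true, given the evidence: 0.490342·0.321 = 0.157400
Denominator P(telemetry dropout | ¬ground-station outage): 0.018·0.679 + 0.490342·0.321 = 0.169622
P(attitude-control fault | telemetry dropout, ¬ground-station outage) = 0.157400/0.169622 ≈ 0.928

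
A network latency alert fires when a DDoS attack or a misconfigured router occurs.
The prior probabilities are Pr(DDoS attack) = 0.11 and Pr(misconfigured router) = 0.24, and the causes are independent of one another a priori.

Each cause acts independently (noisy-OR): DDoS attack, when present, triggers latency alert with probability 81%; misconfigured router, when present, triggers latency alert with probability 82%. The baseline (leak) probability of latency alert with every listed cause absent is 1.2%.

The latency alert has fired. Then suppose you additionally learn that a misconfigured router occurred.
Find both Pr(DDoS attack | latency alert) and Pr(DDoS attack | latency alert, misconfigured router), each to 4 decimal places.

Pr(DDoS attack | latency alert) ≈ 0.3371; Pr(DDoS attack | latency alert, misconfigured router) ≈ 0.1268

Under noisy-OR, P(latency alert | causes) = 1 − (1−0.012)·∏(1−qᵢ) over the active causes.
For the numerator, keep only DDoS attack=true terms: 0.067907 + 0.025508 = 0.093415
Normalizer over all consistent configurations: 0.012×0.89×0.76 + 0.82216×0.89×0.24 + 0.81228×0.11×0.76 + 0.96621×0.11×0.24 = 0.277145
Posterior = 0.093415 / 0.277145 ≈ 0.3371

With the extra evidence:
P(latency alert | misconfigured router) = 0.82216·0.89 + 0.96621·0.11 = 0.731722 + 0.106283 = 0.838005
The DDoS attack-present share is 0.96621·0.11 = 0.106283.
So P(DDoS attack | latency alert, misconfigured router) = 0.106283/0.838005 ≈ 0.1268.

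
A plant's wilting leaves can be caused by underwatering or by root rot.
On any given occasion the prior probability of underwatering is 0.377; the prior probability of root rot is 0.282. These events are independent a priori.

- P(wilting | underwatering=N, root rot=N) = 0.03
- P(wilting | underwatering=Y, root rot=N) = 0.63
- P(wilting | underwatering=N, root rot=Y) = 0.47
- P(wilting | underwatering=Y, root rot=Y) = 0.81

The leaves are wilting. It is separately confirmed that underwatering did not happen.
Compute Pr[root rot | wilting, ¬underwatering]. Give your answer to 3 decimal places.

Pr[root rot | wilting, ¬underwatering] ≈ 0.860

By total probability over both values of root rot:
  P(wilting | ¬underwatering) = 0.03×0.718 + 0.47×0.282
        = 0.021540 + 0.132540 = 0.154080
Keeping only the root rot-present terms gives 0.132540, so
  P(root rot | wilting, ¬underwatering) = 0.132540 / 0.154080 ≈ 0.860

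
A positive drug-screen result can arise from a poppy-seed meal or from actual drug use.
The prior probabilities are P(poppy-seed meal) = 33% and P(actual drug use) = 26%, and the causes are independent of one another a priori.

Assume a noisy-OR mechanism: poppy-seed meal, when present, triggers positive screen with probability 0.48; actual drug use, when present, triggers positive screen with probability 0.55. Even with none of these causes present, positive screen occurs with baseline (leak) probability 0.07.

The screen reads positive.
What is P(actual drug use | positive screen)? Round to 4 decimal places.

P(actual drug use | positive screen) ≈ 0.5116

Under noisy-OR, P(positive screen | causes) = 1 − (1−0.07)·∏(1−qᵢ) over the active causes.
Numerator (weight on configurations with actual drug use): 0.101297 + 0.067128 = 0.168425
Denominator P(positive screen): 0.07*0.67*0.74 + 0.5815*0.67*0.26 + 0.5164*0.33*0.74 + 0.78238*0.33*0.26 = 0.329236
Posterior = 0.168425 / 0.329236 ≈ 0.5116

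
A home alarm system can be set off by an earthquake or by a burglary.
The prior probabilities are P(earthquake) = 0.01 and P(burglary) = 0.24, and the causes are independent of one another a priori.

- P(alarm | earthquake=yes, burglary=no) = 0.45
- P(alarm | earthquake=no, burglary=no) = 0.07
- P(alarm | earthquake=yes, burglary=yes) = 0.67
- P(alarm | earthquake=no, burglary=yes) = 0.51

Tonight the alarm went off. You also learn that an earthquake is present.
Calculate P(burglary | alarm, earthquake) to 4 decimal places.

P(alarm | earthquake) = 0.45*0.76 + 0.67*0.24 = 0.342000 + 0.160800 = 0.502800
The burglary-present share is 0.67*0.24 = 0.160800.
So P(burglary | alarm, earthquake) = 0.160800/0.502800 ≈ 0.3198.

P(burglary | alarm, earthquake) ≈ 0.3198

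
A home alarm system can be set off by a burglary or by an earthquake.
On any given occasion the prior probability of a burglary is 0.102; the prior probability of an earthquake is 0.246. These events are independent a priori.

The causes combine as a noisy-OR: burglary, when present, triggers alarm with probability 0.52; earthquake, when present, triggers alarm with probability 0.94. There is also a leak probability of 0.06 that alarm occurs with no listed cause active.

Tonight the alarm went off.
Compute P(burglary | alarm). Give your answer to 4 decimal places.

Under noisy-OR, P(alarm | causes) = 1 − (1−0.06)·∏(1−qᵢ) over the active causes.
Numerator (weight on configurations with burglary): 0.042207 + 0.024413 = 0.066620
Normalizer over all consistent configurations: 0.06×0.898×0.754 + 0.9436×0.898×0.246 + 0.5488×0.102×0.754 + 0.972928×0.102×0.246 = 0.315695
P(burglary | alarm) = 0.066620/0.315695 ≈ 0.2110

P(burglary | alarm) ≈ 0.2110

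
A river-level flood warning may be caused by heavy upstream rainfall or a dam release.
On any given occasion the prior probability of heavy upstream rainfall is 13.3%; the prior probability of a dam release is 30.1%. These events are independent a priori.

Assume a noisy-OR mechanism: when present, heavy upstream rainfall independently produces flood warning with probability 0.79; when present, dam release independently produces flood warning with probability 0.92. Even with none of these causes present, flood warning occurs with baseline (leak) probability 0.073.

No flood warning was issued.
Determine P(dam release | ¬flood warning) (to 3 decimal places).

P(dam release | ¬flood warning) ≈ 0.033

Under noisy-OR, P(flood warning | causes) = 1 − (1−0.073)·∏(1−qᵢ) over the active causes.
Sum P(¬flood warning|·) weighted by the priors over the 4 (heavy upstream rainfall, dam release) configurations:
  P(¬flood warning) = 0.927·0.867·0.699 + 0.07416·0.867·0.301 + 0.19467·0.133·0.699 + 0.015574·0.133·0.301
        = 0.561793 + 0.019353 + 0.018098 + 0.000623 = 0.599867
Keeping only the dam release-present terms gives 0.019976, so
  P(dam release | ¬flood warning) = 0.019976 / 0.599867 ≈ 0.033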